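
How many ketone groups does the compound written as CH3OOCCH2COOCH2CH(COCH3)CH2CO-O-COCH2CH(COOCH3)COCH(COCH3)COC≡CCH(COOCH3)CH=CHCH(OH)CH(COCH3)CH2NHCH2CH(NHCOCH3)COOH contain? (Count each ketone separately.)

5

Reading the structure from left to right:
  CH3OOC: CH3O–C(=O)–: carbonyl C bonded to C and to –OCH3 → ester (not ketone + ether).
  CH2COOCH2: –C(=O)–O–C with C on the carbonyl side → ester.
  CH(COCH3): pendant –COCH3: carbonyl C bonded to two carbons → ketone.
  CH2CO-O-COCH2: two acyl groups sharing one oxygen, –C(=O)–O–C(=O)– → anhydride.
  CH(COOCH3): pendant –COOCH3: carbonyl C bonded to C and –OCH3 → ester.
  CO: –C(=O)– with carbon on both sides → ketone.
  CH(COCH3): pendant –COCH3: carbonyl C bonded to two carbons → ketone.
  CO: –C(=O)– with carbon on both sides → ketone.
  C≡C: C≡C triple bond → alkyne.
  CH(COOCH3): pendant –COOCH3: carbonyl C bonded to C and –OCH3 → ester.
  CH=CH: C=C double bond → alkene.
  CH(OH): –OH on an sp³ carbon → alcohol (secondary).
  CH(COCH3): pendant –COCH3: carbonyl C bonded to two carbons → ketone.
  CH2NHCH2: C–N–C with sp³ carbons and no adjacent C=O → amine (secondary).
  CH(NHCOCH3): pendant –NHC(=O)CH3: N bonded to a carbonyl → amide (not amine).
  COOH: –COOH: carbonyl C bonded to –OH and C → carboxylic acid (the –OH is not a separate alcohol).
Ketone appears at: CH(COCH3), CO, CH(COCH3), CO, CH(COCH3) → 5.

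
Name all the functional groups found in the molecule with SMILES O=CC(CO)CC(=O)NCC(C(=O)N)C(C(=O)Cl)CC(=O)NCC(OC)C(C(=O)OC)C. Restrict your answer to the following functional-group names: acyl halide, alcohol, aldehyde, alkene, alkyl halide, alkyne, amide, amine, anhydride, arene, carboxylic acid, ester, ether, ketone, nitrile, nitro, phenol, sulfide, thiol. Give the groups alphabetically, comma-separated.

acyl halide, alcohol, aldehyde, amide, ester, ether

terminal –CHO: carbonyl C bonded to H and C → aldehyde.
pendant –CH2OH on an sp³ backbone C → alcohol.
–C(=O)–N– linkage → amide (the N is not an amine).
pendant –CONH2: carbonyl C bonded to C and N → amide.
pendant –C(=O)X: carbonyl C bonded to C and halogen → acyl halide.
–C(=O)–N– linkage → amide (the N is not an amine).
pendant –OCH3: C–O–C with sp³ C, no adjacent C=O → ether.
pendant –COOCH3: carbonyl C bonded to C and –OCH3 → ester.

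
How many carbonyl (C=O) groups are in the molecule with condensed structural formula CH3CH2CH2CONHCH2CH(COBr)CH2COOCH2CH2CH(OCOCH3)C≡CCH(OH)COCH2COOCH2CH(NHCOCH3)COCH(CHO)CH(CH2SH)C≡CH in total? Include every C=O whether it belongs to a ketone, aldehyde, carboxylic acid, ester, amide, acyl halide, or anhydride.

9

CH2CONHCH2: amide, 1 C=O (running total 1).
CH(COBr): acyl halide, 1 C=O (running total 2).
CH2COOCH2: ester, 1 C=O (running total 3).
CH(OCOCH3): ester, 1 C=O (running total 4).
CO: ketone, 1 C=O (running total 5).
CH2COOCH2: ester, 1 C=O (running total 6).
CH(NHCOCH3): amide, 1 C=O (running total 7).
CO: ketone, 1 C=O (running total 8).
CH(CHO): aldehyde, 1 C=O (running total 9).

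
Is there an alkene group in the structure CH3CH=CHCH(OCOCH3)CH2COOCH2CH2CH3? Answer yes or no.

yes

C=C double bond → alkene.
pendant –OC(=O)CH3: an acyloxy group → ester.
–C(=O)–O–C with C on the carbonyl side → ester.
The CH=CH segment supplies the alkene: C=C double bond → alkene.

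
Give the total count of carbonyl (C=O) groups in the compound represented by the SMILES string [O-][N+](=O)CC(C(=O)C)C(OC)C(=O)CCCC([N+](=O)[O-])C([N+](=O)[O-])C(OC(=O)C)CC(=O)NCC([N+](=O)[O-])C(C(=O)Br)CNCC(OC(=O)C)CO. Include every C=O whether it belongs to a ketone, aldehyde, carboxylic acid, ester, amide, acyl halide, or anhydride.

6

CH(COCH3): ketone, 1 C=O (running total 1).
CO: ketone, 1 C=O (running total 2).
CH(OCOCH3): ester, 1 C=O (running total 3).
CH2CONHCH2: amide, 1 C=O (running total 4).
CH(COBr): acyl halide, 1 C=O (running total 5).
CH(OCOCH3): ester, 1 C=O (running total 6).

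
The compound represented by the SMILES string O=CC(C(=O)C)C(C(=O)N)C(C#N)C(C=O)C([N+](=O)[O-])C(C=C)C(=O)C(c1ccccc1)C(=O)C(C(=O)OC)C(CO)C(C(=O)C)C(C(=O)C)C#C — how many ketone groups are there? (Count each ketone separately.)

5

Working along the chain:
  OHC: terminal –CHO: carbonyl C bonded to H and C → aldehyde.
  CH(COCH3): pendant –COCH3: carbonyl C bonded to two carbons → ketone.
  CH(CONH2): pendant –CONH2: carbonyl C bonded to C and N → amide.
  CH(CN): pendant –C≡N: nitrile.
  CH(CHO): pendant –CHO: carbonyl C bonded to C and H → aldehyde.
  CH(NO2): –NO2 on an sp³ carbon → nitro (the N=O is not a carbonyl).
  CH(CH=CH2): pendant –CH=CH2: C=C double bond → alkene.
  CO: –C(=O)– with carbon on both sides → ketone.
  CH(C6H5): pendant –C6H5: benzene ring → arene.
  CO: –C(=O)– with carbon on both sides → ketone.
  CH(COOCH3): pendant –COOCH3: carbonyl C bonded to C and –OCH3 → ester.
  CH(CH2OH): pendant –CH2OH on an sp³ backbone C → alcohol.
  CH(COCH3): pendant –COCH3: carbonyl C bonded to two carbons → ketone.
  CH(COCH3): pendant –COCH3: carbonyl C bonded to two carbons → ketone.
  C≡CH: C≡C triple bond → alkyne.
Ketone appears at: CH(COCH3), CO, CO, CH(COCH3), CH(COCH3) → 5.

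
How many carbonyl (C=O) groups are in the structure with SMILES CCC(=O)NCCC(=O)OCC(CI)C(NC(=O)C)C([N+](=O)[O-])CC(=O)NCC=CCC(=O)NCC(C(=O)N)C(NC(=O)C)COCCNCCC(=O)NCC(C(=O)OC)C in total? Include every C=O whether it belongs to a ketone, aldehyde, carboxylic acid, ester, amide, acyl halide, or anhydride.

9

CH2CONHCH2: amide, 1 C=O (running total 1).
CH2COOCH2: ester, 1 C=O (running total 2).
CH(NHCOCH3): amide, 1 C=O (running total 3).
CH2CONHCH2: amide, 1 C=O (running total 4).
CH2CONHCH2: amide, 1 C=O (running total 5).
CH(CONH2): amide, 1 C=O (running total 6).
CH(NHCOCH3): amide, 1 C=O (running total 7).
CH2CONHCH2: amide, 1 C=O (running total 8).
CH(COOCH3): ester, 1 C=O (running total 9).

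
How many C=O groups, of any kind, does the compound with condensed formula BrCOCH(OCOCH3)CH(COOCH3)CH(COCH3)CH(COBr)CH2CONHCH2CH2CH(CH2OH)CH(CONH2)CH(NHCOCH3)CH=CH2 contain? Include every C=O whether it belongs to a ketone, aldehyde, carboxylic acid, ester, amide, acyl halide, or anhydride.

BrCO: acyl halide, 1 C=O (running total 1).
CH(OCOCH3): ester, 1 C=O (running total 2).
CH(COOCH3): ester, 1 C=O (running total 3).
CH(COCH3): ketone, 1 C=O (running total 4).
CH(COBr): acyl halide, 1 C=O (running total 5).
CH2CONHCH2: amide, 1 C=O (running total 6).
CH(CONH2): amide, 1 C=O (running total 7).
CH(NHCOCH3): amide, 1 C=O (running total 8).

8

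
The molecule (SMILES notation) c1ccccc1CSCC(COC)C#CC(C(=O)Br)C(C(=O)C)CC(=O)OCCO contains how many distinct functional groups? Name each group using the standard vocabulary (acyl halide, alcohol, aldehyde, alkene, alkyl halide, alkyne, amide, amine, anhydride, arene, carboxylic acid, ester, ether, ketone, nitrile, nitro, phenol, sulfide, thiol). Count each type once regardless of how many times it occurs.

C6H5– phenyl ring → arene.
C–S–C linkage → sulfide (thioether).
pendant –CH2OCH3: C–O–C linkage → ether.
C≡C triple bond → alkyne.
pendant –C(=O)X: carbonyl C bonded to C and halogen → acyl halide.
pendant –COCH3: carbonyl C bonded to two carbons → ketone.
–C(=O)–O–C with C on the carbonyl side → ester.
–OH on an sp³ carbon → alcohol.
Distinct types present: acyl halide, alcohol, alkyne, arene, ester, ether, ketone, sulfide.

8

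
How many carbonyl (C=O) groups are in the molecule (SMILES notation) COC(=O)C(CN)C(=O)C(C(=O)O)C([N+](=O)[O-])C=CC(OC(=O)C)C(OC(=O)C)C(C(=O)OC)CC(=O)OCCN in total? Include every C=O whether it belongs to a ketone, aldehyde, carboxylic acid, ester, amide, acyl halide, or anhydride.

7

CH3OOC: ester, 1 C=O (running total 1).
CO: ketone, 1 C=O (running total 2).
CH(COOH): carboxylic acid, 1 C=O (running total 3).
CH(OCOCH3): ester, 1 C=O (running total 4).
CH(OCOCH3): ester, 1 C=O (running total 5).
CH(COOCH3): ester, 1 C=O (running total 6).
CH2COOCH2: ester, 1 C=O (running total 7).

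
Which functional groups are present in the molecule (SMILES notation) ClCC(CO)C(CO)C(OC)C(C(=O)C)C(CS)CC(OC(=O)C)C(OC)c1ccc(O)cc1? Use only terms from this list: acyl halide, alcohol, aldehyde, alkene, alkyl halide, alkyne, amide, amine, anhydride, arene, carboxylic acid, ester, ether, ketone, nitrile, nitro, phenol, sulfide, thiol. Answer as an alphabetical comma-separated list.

alcohol, alkyl halide, arene, ester, ether, ketone, phenol, thiol

Taking each segment in turn:
  ClCH2: halogen on an sp³ carbon → alkyl halide.
  CH(CH2OH): pendant –CH2OH on an sp³ backbone C → alcohol.
  CH(CH2OH): pendant –CH2OH on an sp³ backbone C → alcohol.
  CH(OCH3): pendant –OCH3: C–O–C with sp³ C, no adjacent C=O → ether.
  CH(COCH3): pendant –COCH3: carbonyl C bonded to two carbons → ketone.
  CH(CH2SH): pendant –CH2SH → thiol.
  CH(OCOCH3): pendant –OC(=O)CH3: an acyloxy group → ester.
  CH(OCH3): pendant –OCH3: C–O–C with sp³ C, no adjacent C=O → ether.
  C6H4OH: –OH attached directly to an aromatic ring → phenol (not alcohol); the ring itself is an arene.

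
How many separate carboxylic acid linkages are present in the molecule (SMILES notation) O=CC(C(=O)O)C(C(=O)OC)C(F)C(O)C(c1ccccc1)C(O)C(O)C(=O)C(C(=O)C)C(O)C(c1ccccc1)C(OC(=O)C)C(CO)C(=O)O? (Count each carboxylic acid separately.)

2

Taking each segment in turn:
  OHC: terminal –CHO: carbonyl C bonded to H and C → aldehyde.
  CH(COOH): pendant –COOH: carbonyl C bonded to C and –OH → carboxylic acid.
  CH(COOCH3): pendant –COOCH3: carbonyl C bonded to C and –OCH3 → ester.
  CH(F): halogen on an sp³ carbon → alkyl halide.
  CH(OH): –OH on an sp³ carbon → alcohol (secondary).
  CH(C6H5): pendant –C6H5: benzene ring → arene.
  CH(OH): –OH on an sp³ carbon → alcohol (secondary).
  CH(OH): –OH on an sp³ carbon → alcohol (secondary).
  CO: –C(=O)– with carbon on both sides → ketone.
  CH(COCH3): pendant –COCH3: carbonyl C bonded to two carbons → ketone.
  CH(OH): –OH on an sp³ carbon → alcohol (secondary).
  CH(C6H5): pendant –C6H5: benzene ring → arene.
  CH(OCOCH3): pendant –OC(=O)CH3: an acyloxy group → ester.
  CH(CH2OH): pendant –CH2OH on an sp³ backbone C → alcohol.
  COOH: –COOH: carbonyl C bonded to –OH and C → carboxylic acid (the –OH is not a separate alcohol).
Carboxylic acid appears at: CH(COOH), COOH → 2.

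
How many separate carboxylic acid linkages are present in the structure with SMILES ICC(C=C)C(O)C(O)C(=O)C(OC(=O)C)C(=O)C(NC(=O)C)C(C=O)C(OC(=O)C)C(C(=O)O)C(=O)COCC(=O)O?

halogen on an sp³ carbon → alkyl halide.
pendant –CH=CH2: C=C double bond → alkene.
–OH on an sp³ carbon → alcohol (secondary).
–OH on an sp³ carbon → alcohol (secondary).
–C(=O)– with carbon on both sides → ketone.
pendant –OC(=O)CH3: an acyloxy group → ester.
–C(=O)– with carbon on both sides → ketone.
pendant –NHC(=O)CH3: N bonded to a carbonyl → amide (not amine).
pendant –CHO: carbonyl C bonded to C and H → aldehyde.
pendant –OC(=O)CH3: an acyloxy group → ester.
pendant –COOH: carbonyl C bonded to C and –OH → carboxylic acid.
–C(=O)– with carbon on both sides → ketone.
C–O–C with sp³ carbons on both sides and no adjacent C=O → ether.
–COOH: carbonyl C bonded to –OH and C → carboxylic acid (the –OH is not a separate alcohol).
Carboxylic acid appears at: CH(COOH), COOH → 2.

2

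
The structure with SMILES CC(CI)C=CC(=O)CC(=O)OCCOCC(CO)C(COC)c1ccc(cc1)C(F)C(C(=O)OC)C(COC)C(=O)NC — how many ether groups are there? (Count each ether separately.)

3

Working along the chain:
  CH(CH2I): pendant –CH2X: halogen on sp³ carbon → alkyl halide.
  CH=CH: C=C double bond → alkene.
  CO: –C(=O)– with carbon on both sides → ketone.
  CH2COOCH2: –C(=O)–O–C with C on the carbonyl side → ester.
  CH2OCH2: C–O–C with sp³ carbons on both sides and no adjacent C=O → ether.
  CH(CH2OH): pendant –CH2OH on an sp³ backbone C → alcohol.
  CH(CH2OCH3): pendant –CH2OCH3: C–O–C linkage → ether.
  C6H4: para-disubstituted benzene ring → arene.
  CH(F): halogen on an sp³ carbon → alkyl halide.
  CH(COOCH3): pendant –COOCH3: carbonyl C bonded to C and –OCH3 → ester.
  CH(CH2OCH3): pendant –CH2OCH3: C–O–C linkage → ether.
  CONHCH3: –C(=O)NHCH3: carbonyl C bonded to C and to N → amide (the N is not an amine).
Ether appears at: CH2OCH2, CH(CH2OCH3), CH(CH2OCH3) → 3.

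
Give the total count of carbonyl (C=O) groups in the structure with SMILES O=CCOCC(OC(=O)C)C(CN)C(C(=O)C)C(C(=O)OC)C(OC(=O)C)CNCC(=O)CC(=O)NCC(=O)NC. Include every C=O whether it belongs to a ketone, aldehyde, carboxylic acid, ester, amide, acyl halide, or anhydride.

OHC: aldehyde, 1 C=O (running total 1).
CH(OCOCH3): ester, 1 C=O (running total 2).
CH(COCH3): ketone, 1 C=O (running total 3).
CH(COOCH3): ester, 1 C=O (running total 4).
CH(OCOCH3): ester, 1 C=O (running total 5).
CO: ketone, 1 C=O (running total 6).
CH2CONHCH2: amide, 1 C=O (running total 7).
CONHCH3: amide, 1 C=O (running total 8).

8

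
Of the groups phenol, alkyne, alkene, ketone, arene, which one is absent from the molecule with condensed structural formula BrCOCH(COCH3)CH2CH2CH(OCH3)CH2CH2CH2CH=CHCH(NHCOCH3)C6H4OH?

alkyne

arene: present (C6H4OH — –OH attached directly to an aromatic ring → phenol (not alcohol); the ring itself is an arene).
ketone: present (CH(COCH3) — pendant –COCH3: carbonyl C bonded to two carbons → ketone).
phenol: present (C6H4OH — –OH attached directly to an aromatic ring → phenol (not alcohol); the ring itself is an arene).
alkene: present (CH=CH — C=C double bond → alkene).
alkyne: no segment matches this pattern.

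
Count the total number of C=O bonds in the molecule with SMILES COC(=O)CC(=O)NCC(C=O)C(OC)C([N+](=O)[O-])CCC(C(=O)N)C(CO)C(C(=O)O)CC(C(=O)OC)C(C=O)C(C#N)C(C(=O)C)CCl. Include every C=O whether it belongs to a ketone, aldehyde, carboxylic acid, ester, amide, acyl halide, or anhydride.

CH3OOC: ester, 1 C=O (running total 1).
CH2CONHCH2: amide, 1 C=O (running total 2).
CH(CHO): aldehyde, 1 C=O (running total 3).
CH(CONH2): amide, 1 C=O (running total 4).
CH(COOH): carboxylic acid, 1 C=O (running total 5).
CH(COOCH3): ester, 1 C=O (running total 6).
CH(CHO): aldehyde, 1 C=O (running total 7).
CH(COCH3): ketone, 1 C=O (running total 8).

8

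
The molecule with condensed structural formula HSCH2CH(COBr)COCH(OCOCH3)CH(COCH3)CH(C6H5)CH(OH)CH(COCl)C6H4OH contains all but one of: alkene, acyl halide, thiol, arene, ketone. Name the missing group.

ketone: present (CO — –C(=O)– with carbon on both sides → ketone).
thiol: present (HSCH2 — –SH on an sp³ carbon → thiol).
arene: present (CH(C6H5) — pendant –C6H5: benzene ring → arene).
acyl halide: present (CH(COBr) — pendant –C(=O)X: carbonyl C bonded to C and halogen → acyl halide).
alkene: absent. In each of CH(C6H5) and C6H4OH, the C=C units are part of an aromatic ring, which is an arene, not an isolated alkene.

alkene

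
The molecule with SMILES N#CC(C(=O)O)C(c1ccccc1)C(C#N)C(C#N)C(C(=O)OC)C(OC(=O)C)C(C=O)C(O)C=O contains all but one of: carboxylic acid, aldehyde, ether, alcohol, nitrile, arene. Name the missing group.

alcohol: present (CH(OH) — –OH on an sp³ carbon → alcohol (secondary)).
carboxylic acid: present (CH(COOH) — pendant –COOH: carbonyl C bonded to C and –OH → carboxylic acid).
arene: present (CH(C6H5) — pendant –C6H5: benzene ring → arene).
nitrile: present (N≡C — N≡C–: carbon triple-bonded to nitrogen → nitrile).
aldehyde: present (CH(CHO) — pendant –CHO: carbonyl C bonded to C and H → aldehyde).
ether: absent. In each of CH(COOCH3) and CH(OCOCH3), the C–O–C oxygen is adjacent to a C=O, so it belongs to an ester, not an ether.

ether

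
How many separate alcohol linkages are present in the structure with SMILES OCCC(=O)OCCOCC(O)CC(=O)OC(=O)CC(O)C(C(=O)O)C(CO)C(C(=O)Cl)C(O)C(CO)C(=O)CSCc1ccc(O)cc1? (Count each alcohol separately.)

6

HO– on an sp³ carbon → alcohol.
–C(=O)–O–C with C on the carbonyl side → ester.
C–O–C with sp³ carbons on both sides and no adjacent C=O → ether.
–OH on an sp³ carbon → alcohol (secondary).
two acyl groups sharing one oxygen, –C(=O)–O–C(=O)– → anhydride.
–OH on an sp³ carbon → alcohol (secondary).
pendant –COOH: carbonyl C bonded to C and –OH → carboxylic acid.
pendant –CH2OH on an sp³ backbone C → alcohol.
pendant –C(=O)X: carbonyl C bonded to C and halogen → acyl halide.
–OH on an sp³ carbon → alcohol (secondary).
pendant –CH2OH on an sp³ backbone C → alcohol.
–C(=O)– with carbon on both sides → ketone.
C–S–C linkage → sulfide (thioether).
–OH attached directly to an aromatic ring → phenol (not alcohol); the ring itself is an arene.
Alcohol appears at: HOCH2, CH(OH), CH(OH), CH(CH2OH), CH(OH), CH(CH2OH) → 6.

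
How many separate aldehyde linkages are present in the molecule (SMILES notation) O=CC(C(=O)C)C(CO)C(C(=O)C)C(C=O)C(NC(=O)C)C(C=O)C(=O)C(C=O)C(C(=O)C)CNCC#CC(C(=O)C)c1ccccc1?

terminal –CHO: carbonyl C bonded to H and C → aldehyde.
pendant –COCH3: carbonyl C bonded to two carbons → ketone.
pendant –CH2OH on an sp³ backbone C → alcohol.
pendant –COCH3: carbonyl C bonded to two carbons → ketone.
pendant –CHO: carbonyl C bonded to C and H → aldehyde.
pendant –NHC(=O)CH3: N bonded to a carbonyl → amide (not amine).
pendant –CHO: carbonyl C bonded to C and H → aldehyde.
–C(=O)– with carbon on both sides → ketone.
pendant –CHO: carbonyl C bonded to C and H → aldehyde.
pendant –COCH3: carbonyl C bonded to two carbons → ketone.
C–N–C with sp³ carbons and no adjacent C=O → amine (secondary).
C≡C triple bond → alkyne.
pendant –COCH3: carbonyl C bonded to two carbons → ketone.
–C6H5 phenyl ring → arene.
Aldehyde appears at: OHC, CH(CHO), CH(CHO), CH(CHO) → 4.

4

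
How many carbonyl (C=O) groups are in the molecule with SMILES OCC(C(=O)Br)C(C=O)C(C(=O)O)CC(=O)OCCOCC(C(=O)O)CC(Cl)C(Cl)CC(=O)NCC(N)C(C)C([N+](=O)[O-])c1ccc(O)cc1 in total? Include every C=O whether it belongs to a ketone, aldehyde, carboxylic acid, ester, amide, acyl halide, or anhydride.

6

CH(COBr): acyl halide, 1 C=O (running total 1).
CH(CHO): aldehyde, 1 C=O (running total 2).
CH(COOH): carboxylic acid, 1 C=O (running total 3).
CH2COOCH2: ester, 1 C=O (running total 4).
CH(COOH): carboxylic acid, 1 C=O (running total 5).
CH2CONHCH2: amide, 1 C=O (running total 6).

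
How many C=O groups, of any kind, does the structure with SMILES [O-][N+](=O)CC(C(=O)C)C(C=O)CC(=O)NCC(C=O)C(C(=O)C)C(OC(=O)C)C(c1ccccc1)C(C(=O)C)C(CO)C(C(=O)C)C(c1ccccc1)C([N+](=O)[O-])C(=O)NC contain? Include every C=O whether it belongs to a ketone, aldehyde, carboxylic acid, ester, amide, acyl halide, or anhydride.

CH(COCH3): ketone, 1 C=O (running total 1).
CH(CHO): aldehyde, 1 C=O (running total 2).
CH2CONHCH2: amide, 1 C=O (running total 3).
CH(CHO): aldehyde, 1 C=O (running total 4).
CH(COCH3): ketone, 1 C=O (running total 5).
CH(OCOCH3): ester, 1 C=O (running total 6).
CH(COCH3): ketone, 1 C=O (running total 7).
CH(COCH3): ketone, 1 C=O (running total 8).
CONHCH3: amide, 1 C=O (running total 9).

9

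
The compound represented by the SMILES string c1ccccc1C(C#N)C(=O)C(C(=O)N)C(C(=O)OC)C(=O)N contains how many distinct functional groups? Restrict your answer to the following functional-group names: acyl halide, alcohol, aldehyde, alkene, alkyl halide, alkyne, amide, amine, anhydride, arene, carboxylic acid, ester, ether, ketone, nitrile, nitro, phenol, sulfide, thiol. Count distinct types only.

5

Reading the structure from left to right:
  C6H5: C6H5– phenyl ring → arene.
  CH(CN): pendant –C≡N: nitrile.
  CO: –C(=O)– with carbon on both sides → ketone.
  CH(CONH2): pendant –CONH2: carbonyl C bonded to C and N → amide.
  CH(COOCH3): pendant –COOCH3: carbonyl C bonded to C and –OCH3 → ester.
  CONH2: –C(=O)NH2: carbonyl C bonded to C and to N → amide (the N is not a separate amine).
Distinct types present: amide, arene, ester, ketone, nitrile.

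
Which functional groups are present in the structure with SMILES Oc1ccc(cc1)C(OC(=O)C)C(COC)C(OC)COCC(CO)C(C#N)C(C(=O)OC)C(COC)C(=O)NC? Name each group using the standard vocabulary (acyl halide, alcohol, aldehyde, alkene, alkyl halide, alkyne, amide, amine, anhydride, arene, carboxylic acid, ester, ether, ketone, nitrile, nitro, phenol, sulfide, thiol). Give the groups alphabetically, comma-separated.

alcohol, amide, arene, ester, ether, nitrile, phenol

Working along the chain:
  HOC6H4: –OH attached directly to an aromatic ring → phenol (not alcohol); the ring itself is an arene.
  CH(OCOCH3): pendant –OC(=O)CH3: an acyloxy group → ester.
  CH(CH2OCH3): pendant –CH2OCH3: C–O–C linkage → ether.
  CH(OCH3): pendant –OCH3: C–O–C with sp³ C, no adjacent C=O → ether.
  CH2OCH2: C–O–C with sp³ carbons on both sides and no adjacent C=O → ether.
  CH(CH2OH): pendant –CH2OH on an sp³ backbone C → alcohol.
  CH(CN): pendant –C≡N: nitrile.
  CH(COOCH3): pendant –COOCH3: carbonyl C bonded to C and –OCH3 → ester.
  CH(CH2OCH3): pendant –CH2OCH3: C–O–C linkage → ether.
  CONHCH3: –C(=O)NHCH3: carbonyl C bonded to C and to N → amide (the N is not an amine).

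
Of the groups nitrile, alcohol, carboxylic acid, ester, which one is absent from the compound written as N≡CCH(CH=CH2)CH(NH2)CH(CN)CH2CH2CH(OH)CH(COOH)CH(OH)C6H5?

alcohol: present (CH(OH) — –OH on an sp³ carbon → alcohol (secondary)).
carboxylic acid: present (CH(COOH) — pendant –COOH: carbonyl C bonded to C and –OH → carboxylic acid).
nitrile: present (N≡C — N≡C–: carbon triple-bonded to nitrogen → nitrile).
ester: no segment matches this pattern.

ester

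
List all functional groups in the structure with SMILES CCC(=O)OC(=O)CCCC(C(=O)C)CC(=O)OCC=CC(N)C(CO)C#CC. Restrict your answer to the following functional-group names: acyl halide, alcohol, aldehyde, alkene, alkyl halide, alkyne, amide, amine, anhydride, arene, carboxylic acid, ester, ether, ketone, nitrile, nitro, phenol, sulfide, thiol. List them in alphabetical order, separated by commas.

Taking each segment in turn:
  CH2CO-O-COCH2: two acyl groups sharing one oxygen, –C(=O)–O–C(=O)– → anhydride.
  CH(COCH3): pendant –COCH3: carbonyl C bonded to two carbons → ketone.
  CH2COOCH2: –C(=O)–O–C with C on the carbonyl side → ester.
  CH=CH: C=C double bond → alkene.
  CH(NH2): –NH2 on an sp³ carbon with no adjacent C=O → amine.
  CH(CH2OH): pendant –CH2OH on an sp³ backbone C → alcohol.
  C≡C: C≡C triple bond → alkyne.

alcohol, alkene, alkyne, amine, anhydride, ester, ketone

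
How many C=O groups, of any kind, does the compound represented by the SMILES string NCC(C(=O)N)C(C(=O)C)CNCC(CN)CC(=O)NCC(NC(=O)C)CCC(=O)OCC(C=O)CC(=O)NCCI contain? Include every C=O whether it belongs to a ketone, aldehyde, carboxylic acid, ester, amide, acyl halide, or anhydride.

CH(CONH2): amide, 1 C=O (running total 1).
CH(COCH3): ketone, 1 C=O (running total 2).
CH2CONHCH2: amide, 1 C=O (running total 3).
CH(NHCOCH3): amide, 1 C=O (running total 4).
CH2COOCH2: ester, 1 C=O (running total 5).
CH(CHO): aldehyde, 1 C=O (running total 6).
CH2CONHCH2: amide, 1 C=O (running total 7).

7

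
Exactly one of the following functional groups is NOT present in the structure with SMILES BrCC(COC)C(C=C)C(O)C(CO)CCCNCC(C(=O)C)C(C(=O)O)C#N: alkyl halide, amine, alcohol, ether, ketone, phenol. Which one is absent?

phenol

amine: present (CH2NHCH2 — C–N–C with sp³ carbons and no adjacent C=O → amine (secondary)).
alcohol: present (CH(OH) — –OH on an sp³ carbon → alcohol (secondary)).
alkyl halide: present (BrCH2 — halogen on an sp³ carbon → alkyl halide).
ether: present (CH(CH2OCH3) — pendant –CH2OCH3: C–O–C linkage → ether).
ketone: present (CH(COCH3) — pendant –COCH3: carbonyl C bonded to two carbons → ketone).
phenol: absent. In each of CH(OH) and CH(CH2OH), the –OH is on an sp³ carbon, not on an aromatic ring, so it is an alcohol.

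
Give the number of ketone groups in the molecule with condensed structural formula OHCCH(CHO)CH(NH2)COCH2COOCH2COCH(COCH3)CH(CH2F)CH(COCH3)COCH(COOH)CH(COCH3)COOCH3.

terminal –CHO: carbonyl C bonded to H and C → aldehyde.
pendant –CHO: carbonyl C bonded to C and H → aldehyde.
–NH2 on an sp³ carbon with no adjacent C=O → amine.
–C(=O)– with carbon on both sides → ketone.
–C(=O)–O–C with C on the carbonyl side → ester.
–C(=O)– with carbon on both sides → ketone.
pendant –COCH3: carbonyl C bonded to two carbons → ketone.
pendant –CH2X: halogen on sp³ carbon → alkyl halide.
pendant –COCH3: carbonyl C bonded to two carbons → ketone.
–C(=O)– with carbon on both sides → ketone.
pendant –COOH: carbonyl C bonded to C and –OH → carboxylic acid.
pendant –COCH3: carbonyl C bonded to two carbons → ketone.
–C(=O)OCH3: carbonyl C bonded to C and to –OCH3 → ester (not ketone + ether).
Ketone appears at: CO, CO, CH(COCH3), CH(COCH3), CO, CH(COCH3) → 6.

6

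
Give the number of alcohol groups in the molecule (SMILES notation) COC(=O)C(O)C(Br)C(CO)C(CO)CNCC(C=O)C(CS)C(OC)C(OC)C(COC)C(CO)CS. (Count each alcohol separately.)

Reading the structure from left to right:
  CH3OOC: CH3O–C(=O)–: carbonyl C bonded to C and to –OCH3 → ester (not ketone + ether).
  CH(OH): –OH on an sp³ carbon → alcohol (secondary).
  CH(Br): halogen on an sp³ carbon → alkyl halide.
  CH(CH2OH): pendant –CH2OH on an sp³ backbone C → alcohol.
  CH(CH2OH): pendant –CH2OH on an sp³ backbone C → alcohol.
  CH2NHCH2: C–N–C with sp³ carbons and no adjacent C=O → amine (secondary).
  CH(CHO): pendant –CHO: carbonyl C bonded to C and H → aldehyde.
  CH(CH2SH): pendant –CH2SH → thiol.
  CH(OCH3): pendant –OCH3: C–O–C with sp³ C, no adjacent C=O → ether.
  CH(OCH3): pendant –OCH3: C–O–C with sp³ C, no adjacent C=O → ether.
  CH(CH2OCH3): pendant –CH2OCH3: C–O–C linkage → ether.
  CH(CH2OH): pendant –CH2OH on an sp³ backbone C → alcohol.
  CH2SH: –SH on an sp³ carbon → thiol.
Alcohol appears at: CH(OH), CH(CH2OH), CH(CH2OH), CH(CH2OH) → 4.

4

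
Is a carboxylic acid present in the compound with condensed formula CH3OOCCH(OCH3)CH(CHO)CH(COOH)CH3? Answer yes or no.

yes

Taking each segment in turn:
  CH3OOC: CH3O–C(=O)–: carbonyl C bonded to C and to –OCH3 → ester (not ketone + ether).
  CH(OCH3): pendant –OCH3: C–O–C with sp³ C, no adjacent C=O → ether.
  CH(CHO): pendant –CHO: carbonyl C bonded to C and H → aldehyde.
  CH(COOH): pendant –COOH: carbonyl C bonded to C and –OH → carboxylic acid.
The CH(COOH) segment supplies the carboxylic acid: pendant –COOH: carbonyl C bonded to C and –OH → carboxylic acid.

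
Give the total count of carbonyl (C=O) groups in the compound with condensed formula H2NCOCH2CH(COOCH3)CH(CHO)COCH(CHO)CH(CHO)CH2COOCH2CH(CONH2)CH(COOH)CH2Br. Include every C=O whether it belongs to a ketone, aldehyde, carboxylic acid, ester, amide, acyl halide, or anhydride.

9

H2NCO: amide, 1 C=O (running total 1).
CH(COOCH3): ester, 1 C=O (running total 2).
CH(CHO): aldehyde, 1 C=O (running total 3).
CO: ketone, 1 C=O (running total 4).
CH(CHO): aldehyde, 1 C=O (running total 5).
CH(CHO): aldehyde, 1 C=O (running total 6).
CH2COOCH2: ester, 1 C=O (running total 7).
CH(CONH2): amide, 1 C=O (running total 8).
CH(COOH): carboxylic acid, 1 C=O (running total 9).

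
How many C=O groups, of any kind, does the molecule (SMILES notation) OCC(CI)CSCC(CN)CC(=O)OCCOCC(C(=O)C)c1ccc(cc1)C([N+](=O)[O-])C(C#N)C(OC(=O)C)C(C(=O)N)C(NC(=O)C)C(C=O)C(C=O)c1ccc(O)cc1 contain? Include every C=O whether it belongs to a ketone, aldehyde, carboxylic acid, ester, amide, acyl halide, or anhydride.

CH2COOCH2: ester, 1 C=O (running total 1).
CH(COCH3): ketone, 1 C=O (running total 2).
CH(OCOCH3): ester, 1 C=O (running total 3).
CH(CONH2): amide, 1 C=O (running total 4).
CH(NHCOCH3): amide, 1 C=O (running total 5).
CH(CHO): aldehyde, 1 C=O (running total 6).
CH(CHO): aldehyde, 1 C=O (running total 7).

7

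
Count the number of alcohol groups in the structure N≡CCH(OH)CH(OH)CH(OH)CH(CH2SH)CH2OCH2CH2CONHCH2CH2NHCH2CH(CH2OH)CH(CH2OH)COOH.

Working along the chain:
  N≡C: N≡C–: carbon triple-bonded to nitrogen → nitrile.
  CH(OH): –OH on an sp³ carbon → alcohol (secondary).
  CH(OH): –OH on an sp³ carbon → alcohol (secondary).
  CH(OH): –OH on an sp³ carbon → alcohol (secondary).
  CH(CH2SH): pendant –CH2SH → thiol.
  CH2OCH2: C–O–C with sp³ carbons on both sides and no adjacent C=O → ether.
  CH2CONHCH2: –C(=O)–N– linkage → amide (the N is not an amine).
  CH2NHCH2: C–N–C with sp³ carbons and no adjacent C=O → amine (secondary).
  CH(CH2OH): pendant –CH2OH on an sp³ backbone C → alcohol.
  CH(CH2OH): pendant –CH2OH on an sp³ backbone C → alcohol.
  COOH: –COOH: carbonyl C bonded to –OH and C → carboxylic acid (the –OH is not a separate alcohol).
Alcohol appears at: CH(OH), CH(OH), CH(OH), CH(CH2OH), CH(CH2OH) → 5.

5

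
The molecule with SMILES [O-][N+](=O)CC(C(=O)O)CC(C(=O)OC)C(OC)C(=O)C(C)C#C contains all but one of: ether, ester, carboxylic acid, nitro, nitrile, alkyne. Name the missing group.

carboxylic acid: present (CH(COOH) — pendant –COOH: carbonyl C bonded to C and –OH → carboxylic acid).
alkyne: present (C≡CH — C≡C triple bond → alkyne).
ester: present (CH(COOCH3) — pendant –COOCH3: carbonyl C bonded to C and –OCH3 → ester).
nitro: present (O2NCH2 — –NO2 on carbon → nitro group).
ether: present (CH(OCH3) — pendant –OCH3: C–O–C with sp³ C, no adjacent C=O → ether).
nitrile: absent. In C≡CH, the triple bond is C≡C, not C≡N.

nitrile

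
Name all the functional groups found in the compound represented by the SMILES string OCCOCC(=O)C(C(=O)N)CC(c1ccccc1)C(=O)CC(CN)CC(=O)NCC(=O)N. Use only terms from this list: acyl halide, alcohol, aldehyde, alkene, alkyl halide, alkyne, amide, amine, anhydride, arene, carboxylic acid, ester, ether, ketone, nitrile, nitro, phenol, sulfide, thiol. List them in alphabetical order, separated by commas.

Working along the chain:
  HOCH2: HO– on an sp³ carbon → alcohol.
  CH2OCH2: C–O–C with sp³ carbons on both sides and no adjacent C=O → ether.
  CO: –C(=O)– with carbon on both sides → ketone.
  CH(CONH2): pendant –CONH2: carbonyl C bonded to C and N → amide.
  CH(C6H5): pendant –C6H5: benzene ring → arene.
  CO: –C(=O)– with carbon on both sides → ketone.
  CH(CH2NH2): pendant –CH2NH2: N on sp³ C, no adjacent C=O → amine.
  CH2CONHCH2: –C(=O)–N– linkage → amide (the N is not an amine).
  CONH2: –C(=O)NH2: carbonyl C bonded to C and to N → amide (the N is not a separate amine).

alcohol, amide, amine, arene, ether, ketone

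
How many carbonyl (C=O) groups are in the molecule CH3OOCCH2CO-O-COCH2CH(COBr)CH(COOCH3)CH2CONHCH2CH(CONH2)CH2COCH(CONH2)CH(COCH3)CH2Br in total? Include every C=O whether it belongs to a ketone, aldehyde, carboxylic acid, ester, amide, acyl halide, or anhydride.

10

CH3OOC: ester, 1 C=O (running total 1).
CH2CO-O-COCH2: anhydride, 2 C=O (running total 3).
CH(COBr): acyl halide, 1 C=O (running total 4).
CH(COOCH3): ester, 1 C=O (running total 5).
CH2CONHCH2: amide, 1 C=O (running total 6).
CH(CONH2): amide, 1 C=O (running total 7).
CO: ketone, 1 C=O (running total 8).
CH(CONH2): amide, 1 C=O (running total 9).
CH(COCH3): ketone, 1 C=O (running total 10).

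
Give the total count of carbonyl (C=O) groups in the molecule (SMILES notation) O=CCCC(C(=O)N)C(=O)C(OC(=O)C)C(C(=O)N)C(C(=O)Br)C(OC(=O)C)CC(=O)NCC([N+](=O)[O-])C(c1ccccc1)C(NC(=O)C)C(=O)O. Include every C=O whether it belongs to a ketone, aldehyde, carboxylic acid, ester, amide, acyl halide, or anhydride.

OHC: aldehyde, 1 C=O (running total 1).
CH(CONH2): amide, 1 C=O (running total 2).
CO: ketone, 1 C=O (running total 3).
CH(OCOCH3): ester, 1 C=O (running total 4).
CH(CONH2): amide, 1 C=O (running total 5).
CH(COBr): acyl halide, 1 C=O (running total 6).
CH(OCOCH3): ester, 1 C=O (running total 7).
CH2CONHCH2: amide, 1 C=O (running total 8).
CH(NHCOCH3): amide, 1 C=O (running total 9).
COOH: carboxylic acid, 1 C=O (running total 10).

10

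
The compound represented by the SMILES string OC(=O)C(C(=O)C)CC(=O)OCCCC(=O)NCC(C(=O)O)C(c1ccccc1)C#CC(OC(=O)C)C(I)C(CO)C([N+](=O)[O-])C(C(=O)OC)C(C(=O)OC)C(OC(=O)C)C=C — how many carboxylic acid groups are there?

Reading the structure from left to right:
  HOOC: –COOH: carbonyl C bonded to –OH and C → carboxylic acid (the –OH is not a separate alcohol).
  CH(COCH3): pendant –COCH3: carbonyl C bonded to two carbons → ketone.
  CH2COOCH2: –C(=O)–O–C with C on the carbonyl side → ester.
  CH2CONHCH2: –C(=O)–N– linkage → amide (the N is not an amine).
  CH(COOH): pendant –COOH: carbonyl C bonded to C and –OH → carboxylic acid.
  CH(C6H5): pendant –C6H5: benzene ring → arene.
  C≡C: C≡C triple bond → alkyne.
  CH(OCOCH3): pendant –OC(=O)CH3: an acyloxy group → ester.
  CH(I): halogen on an sp³ carbon → alkyl halide.
  CH(CH2OH): pendant –CH2OH on an sp³ backbone C → alcohol.
  CH(NO2): –NO2 on an sp³ carbon → nitro (the N=O is not a carbonyl).
  CH(COOCH3): pendant –COOCH3: carbonyl C bonded to C and –OCH3 → ester.
  CH(COOCH3): pendant –COOCH3: carbonyl C bonded to C and –OCH3 → ester.
  CH(OCOCH3): pendant –OC(=O)CH3: an acyloxy group → ester.
  CH=CH2: C=C double bond → alkene.
Carboxylic acid appears at: HOOC, CH(COOH) → 2.

2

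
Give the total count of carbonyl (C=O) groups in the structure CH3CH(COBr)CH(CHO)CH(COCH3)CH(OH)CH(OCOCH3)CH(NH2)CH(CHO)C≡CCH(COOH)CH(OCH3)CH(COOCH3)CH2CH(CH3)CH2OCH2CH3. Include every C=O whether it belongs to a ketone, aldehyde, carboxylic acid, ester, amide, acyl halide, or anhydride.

7

CH(COBr): acyl halide, 1 C=O (running total 1).
CH(CHO): aldehyde, 1 C=O (running total 2).
CH(COCH3): ketone, 1 C=O (running total 3).
CH(OCOCH3): ester, 1 C=O (running total 4).
CH(CHO): aldehyde, 1 C=O (running total 5).
CH(COOH): carboxylic acid, 1 C=O (running total 6).
CH(COOCH3): ester, 1 C=O (running total 7).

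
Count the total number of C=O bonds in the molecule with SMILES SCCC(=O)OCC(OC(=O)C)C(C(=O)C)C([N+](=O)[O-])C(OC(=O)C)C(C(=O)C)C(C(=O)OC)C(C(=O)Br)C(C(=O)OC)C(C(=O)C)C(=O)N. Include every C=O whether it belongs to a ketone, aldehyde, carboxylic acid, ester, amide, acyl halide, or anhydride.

CH2COOCH2: ester, 1 C=O (running total 1).
CH(OCOCH3): ester, 1 C=O (running total 2).
CH(COCH3): ketone, 1 C=O (running total 3).
CH(OCOCH3): ester, 1 C=O (running total 4).
CH(COCH3): ketone, 1 C=O (running total 5).
CH(COOCH3): ester, 1 C=O (running total 6).
CH(COBr): acyl halide, 1 C=O (running total 7).
CH(COOCH3): ester, 1 C=O (running total 8).
CH(COCH3): ketone, 1 C=O (running total 9).
CONH2: amide, 1 C=O (running total 10).

10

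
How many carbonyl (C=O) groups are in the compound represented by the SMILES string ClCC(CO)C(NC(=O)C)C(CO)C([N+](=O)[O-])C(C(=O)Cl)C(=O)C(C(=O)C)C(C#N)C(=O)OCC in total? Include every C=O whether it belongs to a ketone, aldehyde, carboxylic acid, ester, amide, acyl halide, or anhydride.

CH(NHCOCH3): amide, 1 C=O (running total 1).
CH(COCl): acyl halide, 1 C=O (running total 2).
CO: ketone, 1 C=O (running total 3).
CH(COCH3): ketone, 1 C=O (running total 4).
COOCH2CH3: ester, 1 C=O (running total 5).

5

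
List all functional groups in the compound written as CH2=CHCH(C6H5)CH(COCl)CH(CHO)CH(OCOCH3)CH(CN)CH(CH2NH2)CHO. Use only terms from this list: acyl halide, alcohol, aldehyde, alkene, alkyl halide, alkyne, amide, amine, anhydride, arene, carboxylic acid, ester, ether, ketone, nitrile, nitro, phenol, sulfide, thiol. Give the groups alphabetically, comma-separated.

C=C double bond → alkene.
pendant –C6H5: benzene ring → arene.
pendant –C(=O)X: carbonyl C bonded to C and halogen → acyl halide.
pendant –CHO: carbonyl C bonded to C and H → aldehyde.
pendant –OC(=O)CH3: an acyloxy group → ester.
pendant –C≡N: nitrile.
pendant –CH2NH2: N on sp³ C, no adjacent C=O → amine.
terminal –CHO: carbonyl C bonded to H and C → aldehyde.

acyl halide, aldehyde, alkene, amine, arene, ester, nitrile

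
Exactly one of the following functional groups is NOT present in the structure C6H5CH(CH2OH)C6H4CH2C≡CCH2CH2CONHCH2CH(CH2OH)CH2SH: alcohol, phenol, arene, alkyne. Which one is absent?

phenol

alkyne: present (C≡C — C≡C triple bond → alkyne).
arene: present (C6H5 — C6H5– phenyl ring → arene).
alcohol: present (CH(CH2OH) — pendant –CH2OH on an sp³ backbone C → alcohol).
phenol: absent. In CH(CH2OH), the –OH is on an sp³ carbon, not on an aromatic ring, so it is an alcohol.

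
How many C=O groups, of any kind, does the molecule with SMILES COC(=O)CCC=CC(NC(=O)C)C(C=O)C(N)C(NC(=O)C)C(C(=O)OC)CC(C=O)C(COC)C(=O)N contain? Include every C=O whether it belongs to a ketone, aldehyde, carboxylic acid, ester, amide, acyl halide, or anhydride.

7

CH3OOC: ester, 1 C=O (running total 1).
CH(NHCOCH3): amide, 1 C=O (running total 2).
CH(CHO): aldehyde, 1 C=O (running total 3).
CH(NHCOCH3): amide, 1 C=O (running total 4).
CH(COOCH3): ester, 1 C=O (running total 5).
CH(CHO): aldehyde, 1 C=O (running total 6).
CONH2: amide, 1 C=O (running total 7).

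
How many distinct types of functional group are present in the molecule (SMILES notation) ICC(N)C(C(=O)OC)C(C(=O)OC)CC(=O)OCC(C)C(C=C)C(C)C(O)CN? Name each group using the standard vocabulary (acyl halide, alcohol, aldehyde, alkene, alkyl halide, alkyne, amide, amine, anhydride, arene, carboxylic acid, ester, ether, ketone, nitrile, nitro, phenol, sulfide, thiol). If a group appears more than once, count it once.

halogen on an sp³ carbon → alkyl halide.
–NH2 on an sp³ carbon with no adjacent C=O → amine.
pendant –COOCH3: carbonyl C bonded to C and –OCH3 → ester.
pendant –COOCH3: carbonyl C bonded to C and –OCH3 → ester.
–C(=O)–O–C with C on the carbonyl side → ester.
pendant –CH=CH2: C=C double bond → alkene.
–OH on an sp³ carbon → alcohol (secondary).
–NH2 on an sp³ carbon with no adjacent C=O → amine.
Distinct types present: alcohol, alkene, alkyl halide, amine, ester.

5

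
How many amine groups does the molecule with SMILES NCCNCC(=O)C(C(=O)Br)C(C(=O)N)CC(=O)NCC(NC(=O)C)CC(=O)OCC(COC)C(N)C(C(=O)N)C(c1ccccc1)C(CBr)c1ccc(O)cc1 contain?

3

Taking each segment in turn:
  H2NCH2: –NH2 on an sp³ carbon with no adjacent C=O → amine.
  CH2NHCH2: C–N–C with sp³ carbons and no adjacent C=O → amine (secondary).
  CO: –C(=O)– with carbon on both sides → ketone.
  CH(COBr): pendant –C(=O)X: carbonyl C bonded to C and halogen → acyl halide.
  CH(CONH2): pendant –CONH2: carbonyl C bonded to C and N → amide.
  CH2CONHCH2: –C(=O)–N– linkage → amide (the N is not an amine).
  CH(NHCOCH3): pendant –NHC(=O)CH3: N bonded to a carbonyl → amide (not amine).
  CH2COOCH2: –C(=O)–O–C with C on the carbonyl side → ester.
  CH(CH2OCH3): pendant –CH2OCH3: C–O–C linkage → ether.
  CH(NH2): –NH2 on an sp³ carbon with no adjacent C=O → amine.
  CH(CONH2): pendant –CONH2: carbonyl C bonded to C and N → amide.
  CH(C6H5): pendant –C6H5: benzene ring → arene.
  CH(CH2Br): pendant –CH2X: halogen on sp³ carbon → alkyl halide.
  C6H4OH: –OH attached directly to an aromatic ring → phenol (not alcohol); the ring itself is an arene.
Amine appears at: H2NCH2, CH2NHCH2, CH(NH2) → 3.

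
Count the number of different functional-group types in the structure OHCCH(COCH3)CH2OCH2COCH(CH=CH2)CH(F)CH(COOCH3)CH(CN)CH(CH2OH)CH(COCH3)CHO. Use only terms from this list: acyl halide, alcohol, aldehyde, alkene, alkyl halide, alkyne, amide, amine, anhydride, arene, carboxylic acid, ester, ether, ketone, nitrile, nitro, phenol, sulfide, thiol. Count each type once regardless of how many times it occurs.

8

terminal –CHO: carbonyl C bonded to H and C → aldehyde.
pendant –COCH3: carbonyl C bonded to two carbons → ketone.
C–O–C with sp³ carbons on both sides and no adjacent C=O → ether.
–C(=O)– with carbon on both sides → ketone.
pendant –CH=CH2: C=C double bond → alkene.
halogen on an sp³ carbon → alkyl halide.
pendant –COOCH3: carbonyl C bonded to C and –OCH3 → ester.
pendant –C≡N: nitrile.
pendant –CH2OH on an sp³ backbone C → alcohol.
pendant –COCH3: carbonyl C bonded to two carbons → ketone.
terminal –CHO: carbonyl C bonded to H and C → aldehyde.
Distinct types present: alcohol, aldehyde, alkene, alkyl halide, ester, ether, ketone, nitrile.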